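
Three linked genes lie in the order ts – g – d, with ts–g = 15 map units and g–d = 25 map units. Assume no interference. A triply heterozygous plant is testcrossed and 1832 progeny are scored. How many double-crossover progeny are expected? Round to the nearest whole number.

Map distances give recombination frequencies of 0.150 and 0.250 for the two intervals.
With no interference, expected double-crossover frequency = 0.150 × 0.250 = 0.03750.
Expected number = 0.03750 × 1832 = 68.70 ≈ 69.

69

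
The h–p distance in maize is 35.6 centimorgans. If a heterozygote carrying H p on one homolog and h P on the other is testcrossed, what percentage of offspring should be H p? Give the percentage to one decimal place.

32.2%

A map distance of 35.6 centimorgans corresponds to a recombination frequency of 0.356.
The F1 is H p / h P, so H p is a parental gamete class with expected frequency (1 − r)/2 = 0.644/2 = 0.3220.
That is 0.3220 = 32.2% of the progeny.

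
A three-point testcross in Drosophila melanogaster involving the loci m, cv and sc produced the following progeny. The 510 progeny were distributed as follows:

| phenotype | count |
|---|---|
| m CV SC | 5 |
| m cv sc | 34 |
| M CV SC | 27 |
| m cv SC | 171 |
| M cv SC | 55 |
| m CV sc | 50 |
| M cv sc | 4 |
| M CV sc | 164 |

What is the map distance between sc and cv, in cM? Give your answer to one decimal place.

13.7 cM

The two most frequent reciprocal classes, M CV sc and m cv SC, are the parental types, so the F1 was M CV sc / m cv SC.
The two rarest classes, M cv sc and m CV SC, are the double crossovers. Comparing them with the parentals, only the cv allele has switched, so cv is the middle locus and the order is sc – cv – m.
Crossovers in the sc–cv interval produce the single-crossover classes M CV SC and m cv sc (27 + 34 = 61) plus the double crossovers (9).
RF(sc–cv) = (61 + 9) / 510 = 70/510 = 0.1373 → 13.7 cM.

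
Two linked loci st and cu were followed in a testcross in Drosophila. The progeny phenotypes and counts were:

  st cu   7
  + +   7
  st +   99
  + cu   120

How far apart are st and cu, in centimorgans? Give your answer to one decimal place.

6.0 centimorgans

The two most frequent classes, + cu (120) and st + (99), are the parental types, so the F1 was + cu / st +.
The recombinant classes are + + and st cu: 7 + 7 = 14.
Recombination frequency = 14/233 = 0.0601 ≈ 6.0%, i.e. 6.0 centimorgans.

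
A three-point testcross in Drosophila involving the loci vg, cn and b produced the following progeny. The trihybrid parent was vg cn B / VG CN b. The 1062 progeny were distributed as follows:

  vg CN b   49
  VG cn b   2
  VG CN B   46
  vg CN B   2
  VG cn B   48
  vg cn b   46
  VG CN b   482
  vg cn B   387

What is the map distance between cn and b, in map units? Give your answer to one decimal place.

9.0 map units

The two rarest classes, vg CN B and VG cn b, are the double crossovers. Comparing them with the parentals, only the cn allele has switched, so cn is the middle locus and the order is b – cn – vg.
Crossovers in the b–cn interval produce the single-crossover classes vg cn b and VG CN B (46 + 46 = 92) plus the double crossovers (4).
RF(b–cn) = (92 + 4) / 1062 = 96/1062 = 0.0904 → 9.0 map units.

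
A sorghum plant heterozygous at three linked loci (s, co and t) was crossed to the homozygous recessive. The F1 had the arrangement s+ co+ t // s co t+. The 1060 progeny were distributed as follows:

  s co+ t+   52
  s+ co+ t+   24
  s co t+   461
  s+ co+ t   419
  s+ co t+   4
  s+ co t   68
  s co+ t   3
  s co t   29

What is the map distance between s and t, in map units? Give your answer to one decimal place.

5.7 map units

The two rarest classes, s co+ t and s+ co t+, are the double crossovers. Comparing them with the parentals, only the s allele has switched, so s is the middle locus and the order is co – s – t.
Crossovers in the s–t interval produce the single-crossover classes s+ co+ t+ and s co t (24 + 29 = 53) plus the double crossovers (7).
RF(s–t) = (53 + 7) / 1060 = 60/1060 = 0.0566 → 5.7 map units.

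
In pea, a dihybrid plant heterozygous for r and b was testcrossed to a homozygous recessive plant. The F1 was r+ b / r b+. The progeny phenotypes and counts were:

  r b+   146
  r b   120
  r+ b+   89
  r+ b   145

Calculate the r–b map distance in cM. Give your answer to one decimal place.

41.8 cM

The recombinant classes are r+ b+ and r b: 89 + 120 = 209.
Recombination frequency = 209/500 = 0.4180 ≈ 41.8%, i.e. 41.8 cM.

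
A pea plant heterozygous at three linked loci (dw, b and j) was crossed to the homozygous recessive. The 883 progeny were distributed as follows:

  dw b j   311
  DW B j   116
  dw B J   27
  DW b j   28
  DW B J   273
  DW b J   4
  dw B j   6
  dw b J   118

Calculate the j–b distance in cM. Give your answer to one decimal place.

The two most frequent reciprocal classes, DW B J and dw b j, are the parental types, so the F1 was DW B J / dw b j.
The two rarest classes, DW b J and dw B j, are the double crossovers. Comparing them with the parentals, only the b allele has switched, so b is the middle locus and the order is j – b – dw.
Crossovers in the j–b interval produce the single-crossover classes DW B j and dw b J (116 + 118 = 234) plus the double crossovers (10).
RF(j–b) = (234 + 10) / 883 = 244/883 = 0.2763 → 27.6 cM.

27.6 cM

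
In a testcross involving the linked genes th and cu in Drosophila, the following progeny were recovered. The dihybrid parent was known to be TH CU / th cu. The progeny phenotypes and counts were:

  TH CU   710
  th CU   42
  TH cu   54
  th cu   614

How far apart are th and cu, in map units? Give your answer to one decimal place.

The recombinant classes are TH cu and th CU: 54 + 42 = 96.
Recombination frequency = 96/1420 = 0.0676 ≈ 6.8%, i.e. 6.8 map units.

6.8 map units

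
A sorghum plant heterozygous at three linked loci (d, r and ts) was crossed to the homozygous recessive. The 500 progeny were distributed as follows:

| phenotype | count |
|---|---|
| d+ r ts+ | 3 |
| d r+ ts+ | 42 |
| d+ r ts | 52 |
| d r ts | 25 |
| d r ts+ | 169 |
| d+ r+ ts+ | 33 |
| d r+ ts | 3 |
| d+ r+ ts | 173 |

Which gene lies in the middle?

d

The two most frequent reciprocal classes, d r ts+ and d+ r+ ts, are the parental types, so the F1 was d r ts+ / d+ r+ ts.
The two rarest classes, d+ r ts+ and d r+ ts, are the double crossovers. Comparing them with the parentals, only the d allele has switched, so d is the middle locus and the order is ts – d – r.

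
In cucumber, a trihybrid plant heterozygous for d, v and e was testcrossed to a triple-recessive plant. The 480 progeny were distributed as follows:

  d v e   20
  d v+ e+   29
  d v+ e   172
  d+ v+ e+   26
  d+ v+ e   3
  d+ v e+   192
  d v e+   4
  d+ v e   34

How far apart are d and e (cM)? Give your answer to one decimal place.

The two most frequent reciprocal classes, d+ v e+ and d v+ e, are the parental types, so the F1 was d+ v e+ / d v+ e.
The two rarest classes, d v e+ and d+ v+ e, are the double crossovers. Comparing them with the parentals, only the d allele has switched, so d is the middle locus and the order is e – d – v.
Crossovers in the e–d interval produce the single-crossover classes d+ v e and d v+ e+ (34 + 29 = 63) plus the double crossovers (7).
RF(e–d) = (63 + 7) / 480 = 70/480 = 0.1458 → 14.6 cM.

14.6 cM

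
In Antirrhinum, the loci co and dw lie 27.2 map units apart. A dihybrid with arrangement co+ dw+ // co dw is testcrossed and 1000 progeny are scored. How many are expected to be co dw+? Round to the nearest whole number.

A map distance of 27.2 map units corresponds to a recombination frequency of 0.272.
The F1 is co+ dw+ / co dw, so co dw+ is a recombinant gamete class with expected frequency r/2 = 0.272/2 = 0.1360.
Expected number = 0.1360 × 1000 = 136.00 ≈ 136.

136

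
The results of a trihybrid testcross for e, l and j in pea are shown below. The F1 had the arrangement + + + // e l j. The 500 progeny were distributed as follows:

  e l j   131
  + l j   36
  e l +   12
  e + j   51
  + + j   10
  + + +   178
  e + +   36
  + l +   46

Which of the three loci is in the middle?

j

The two rarest classes, + + j and e l +, are the double crossovers. Comparing them with the parentals, only the j allele has switched, so j is the middle locus and the order is e – j – l.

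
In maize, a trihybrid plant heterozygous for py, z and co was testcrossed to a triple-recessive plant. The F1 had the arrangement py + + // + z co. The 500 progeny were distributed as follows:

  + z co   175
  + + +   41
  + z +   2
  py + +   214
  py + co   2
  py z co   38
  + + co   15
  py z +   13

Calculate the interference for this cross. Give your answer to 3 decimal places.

0.247

The two rarest classes, py + co and + z +, are the double crossovers. Comparing them with the parentals, only the co allele has switched, so co is the middle locus and the order is py – co – z.
py–co: (79 + 4)/500 = 0.1660; co–z: (28 + 4)/500 = 0.0640.
Expected DCO frequency = 0.1660 × 0.0640 ≈ 0.01062; observed = 4/500 ≈ 0.00800.
Coefficient of coincidence = 0.00800/0.01062 ≈ 0.753; interference = 1 − 0.753 = 0.247.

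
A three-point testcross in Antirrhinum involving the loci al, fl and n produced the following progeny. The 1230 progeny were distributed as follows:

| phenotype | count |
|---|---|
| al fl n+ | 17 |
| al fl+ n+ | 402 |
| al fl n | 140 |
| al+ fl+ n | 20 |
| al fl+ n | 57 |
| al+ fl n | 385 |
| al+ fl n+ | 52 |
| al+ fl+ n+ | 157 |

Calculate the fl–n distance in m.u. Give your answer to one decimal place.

11.9 m.u.

The two most frequent reciprocal classes, al fl+ n+ and al+ fl n, are the parental types, so the F1 was al fl+ n+ / al+ fl n.
The two rarest classes, al fl n+ and al+ fl+ n, are the double crossovers. Comparing them with the parentals, only the fl allele has switched, so fl is the middle locus and the order is n – fl – al.
Crossovers in the n–fl interval produce the single-crossover classes al fl+ n and al+ fl n+ (57 + 52 = 109) plus the double crossovers (37).
RF(n–fl) = (109 + 37) / 1230 = 146/1230 = 0.1187 → 11.9 m.u.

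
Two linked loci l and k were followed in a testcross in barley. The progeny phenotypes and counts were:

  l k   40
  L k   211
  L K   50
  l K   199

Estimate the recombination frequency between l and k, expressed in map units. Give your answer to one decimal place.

The two most frequent classes, L k (211) and l K (199), are the parental types, so the F1 was L k / l K.
The recombinant classes are L K and l k: 50 + 40 = 90.
Recombination frequency = 90/500 = 0.1800 ≈ 18.0%, i.e. 18.0 map units.

18.0 map units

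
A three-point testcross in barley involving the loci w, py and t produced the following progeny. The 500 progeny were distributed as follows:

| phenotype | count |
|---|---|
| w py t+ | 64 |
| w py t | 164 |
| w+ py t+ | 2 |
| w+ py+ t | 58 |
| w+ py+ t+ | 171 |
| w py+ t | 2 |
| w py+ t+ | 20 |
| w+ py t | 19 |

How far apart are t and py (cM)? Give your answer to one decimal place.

25.2 cM

The two most frequent reciprocal classes, w+ py+ t+ and w py t, are the parental types, so the F1 was w+ py+ t+ / w py t.
The two rarest classes, w+ py t+ and w py+ t, are the double crossovers. Comparing them with the parentals, only the py allele has switched, so py is the middle locus and the order is t – py – w.
Crossovers in the t–py interval produce the single-crossover classes w+ py+ t and w py t+ (58 + 64 = 122) plus the double crossovers (4).
RF(t–py) = (122 + 4) / 500 = 126/500 = 0.2520 → 25.2 cM.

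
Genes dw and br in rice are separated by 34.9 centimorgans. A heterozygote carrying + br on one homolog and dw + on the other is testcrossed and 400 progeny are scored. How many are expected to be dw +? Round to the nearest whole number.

A map distance of 34.9 centimorgans corresponds to a recombination frequency of 0.349.
The F1 is + br / dw +, so dw + is a parental gamete class with expected frequency (1 − r)/2 = 0.651/2 = 0.3255.
Expected number = 0.3255 × 400 = 130.20 ≈ 130.

130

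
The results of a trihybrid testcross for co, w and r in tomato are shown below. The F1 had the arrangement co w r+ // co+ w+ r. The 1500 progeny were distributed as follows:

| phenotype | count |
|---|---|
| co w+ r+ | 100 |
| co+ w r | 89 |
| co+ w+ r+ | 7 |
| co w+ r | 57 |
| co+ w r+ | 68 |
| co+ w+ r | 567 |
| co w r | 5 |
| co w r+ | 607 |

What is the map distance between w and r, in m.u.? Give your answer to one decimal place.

13.4 m.u.

The two rarest classes, co w r and co+ w+ r+, are the double crossovers. Comparing them with the parentals, only the r allele has switched, so r is the middle locus and the order is w – r – co.
Crossovers in the w–r interval produce the single-crossover classes co w+ r+ and co+ w r (100 + 89 = 189) plus the double crossovers (12).
RF(w–r) = (189 + 12) / 1500 = 201/1500 = 0.1340 → 13.4 m.u.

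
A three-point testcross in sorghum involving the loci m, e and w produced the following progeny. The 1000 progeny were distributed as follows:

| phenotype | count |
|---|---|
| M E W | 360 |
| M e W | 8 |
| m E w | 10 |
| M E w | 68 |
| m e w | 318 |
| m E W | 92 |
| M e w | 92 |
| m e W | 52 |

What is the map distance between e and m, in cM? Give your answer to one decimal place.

20.2 cM

The two most frequent reciprocal classes, m e w and M E W, are the parental types, so the F1 was m e w / M E W.
The two rarest classes, m E w and M e W, are the double crossovers. Comparing them with the parentals, only the e allele has switched, so e is the middle locus and the order is m – e – w.
Crossovers in the m–e interval produce the single-crossover classes M e w and m E W (92 + 92 = 184) plus the double crossovers (18).
RF(m–e) = (184 + 18) / 1000 = 202/1000 = 0.2020 → 20.2 cM.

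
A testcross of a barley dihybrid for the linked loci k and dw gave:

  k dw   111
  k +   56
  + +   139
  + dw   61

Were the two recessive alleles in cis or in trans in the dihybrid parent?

cis

The two most frequent classes are + + (139) and k dw (111); these are the parental (non-recombinant) types.
So the F1 carried + + on one chromosome and k dw on the other — the recessive alleles are on the same chromosome (cis / coupling).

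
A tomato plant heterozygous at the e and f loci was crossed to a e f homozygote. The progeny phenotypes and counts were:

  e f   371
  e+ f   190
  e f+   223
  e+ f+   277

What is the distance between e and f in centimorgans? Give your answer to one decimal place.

The two most frequent classes, e+ f+ (277) and e f (371), are the parental types, so the F1 was e+ f+ / e f.
The recombinant classes are e+ f and e f+: 190 + 223 = 413.
Recombination frequency = 413/1061 = 0.3893 ≈ 38.9%, i.e. 38.9 centimorgans.

38.9 centimorgans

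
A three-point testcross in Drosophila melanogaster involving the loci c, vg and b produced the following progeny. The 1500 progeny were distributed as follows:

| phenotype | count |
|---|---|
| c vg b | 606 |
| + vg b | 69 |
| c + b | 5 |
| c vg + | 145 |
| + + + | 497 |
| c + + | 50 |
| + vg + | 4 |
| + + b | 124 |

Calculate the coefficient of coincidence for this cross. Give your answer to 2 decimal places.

0.38

The two most frequent reciprocal classes, c vg b and + + +, are the parental types, so the F1 was c vg b / + + +.
The two rarest classes, c + b and + vg +, are the double crossovers. Comparing them with the parentals, only the vg allele has switched, so vg is the middle locus and the order is c – vg – b.
c–vg: (119 + 9)/1500 = 0.0853; vg–b: (269 + 9)/1500 = 0.1853.
Expected DCO frequency = 0.0853 × 0.1853 ≈ 0.01581; observed = 9/1500 ≈ 0.00600.
Coefficient of coincidence = 0.00600/0.01581 ≈ 0.38.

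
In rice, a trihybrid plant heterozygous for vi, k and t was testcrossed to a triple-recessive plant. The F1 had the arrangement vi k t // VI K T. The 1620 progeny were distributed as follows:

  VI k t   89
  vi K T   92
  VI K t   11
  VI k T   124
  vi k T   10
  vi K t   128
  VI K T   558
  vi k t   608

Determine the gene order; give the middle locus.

The two rarest classes, vi k T and VI K t, are the double crossovers. Comparing them with the parentals, only the t allele has switched, so t is the middle locus and the order is k – t – vi.

t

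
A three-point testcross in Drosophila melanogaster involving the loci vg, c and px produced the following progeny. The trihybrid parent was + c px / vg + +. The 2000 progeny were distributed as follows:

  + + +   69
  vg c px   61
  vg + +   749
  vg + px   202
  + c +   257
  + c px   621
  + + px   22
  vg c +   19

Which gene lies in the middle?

c

The two rarest classes, + + px and vg c +, are the double crossovers. Comparing them with the parentals, only the c allele has switched, so c is the middle locus and the order is px – c – vg.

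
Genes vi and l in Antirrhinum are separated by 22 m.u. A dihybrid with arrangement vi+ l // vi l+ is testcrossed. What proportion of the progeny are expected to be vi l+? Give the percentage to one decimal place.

39.0%

A map distance of 22 m.u. corresponds to a recombination frequency of 0.220.
The F1 is vi+ l / vi l+, so vi l+ is a parental gamete class with expected frequency (1 − r)/2 = 0.780/2 = 0.3900.
That is 0.3900 = 39.0% of the progeny.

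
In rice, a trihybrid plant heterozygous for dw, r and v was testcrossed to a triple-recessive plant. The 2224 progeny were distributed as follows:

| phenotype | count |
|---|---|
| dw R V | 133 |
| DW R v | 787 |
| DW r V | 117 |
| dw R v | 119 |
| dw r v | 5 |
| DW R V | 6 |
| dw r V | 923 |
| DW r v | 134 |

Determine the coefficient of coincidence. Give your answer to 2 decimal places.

The two most frequent reciprocal classes, DW R v and dw r V, are the parental types, so the F1 was DW R v / dw r V.
The two rarest classes, DW R V and dw r v, are the double crossovers. Comparing them with the parentals, only the v allele has switched, so v is the middle locus and the order is r – v – dw.
r–v: (267 + 11)/2224 = 0.1250; v–dw: (236 + 11)/2224 = 0.1111.
Expected DCO frequency = 0.1250 × 0.1111 ≈ 0.01389; observed = 11/2224 ≈ 0.00495.
Coefficient of coincidence = 0.00495/0.01389 ≈ 0.36.

0.36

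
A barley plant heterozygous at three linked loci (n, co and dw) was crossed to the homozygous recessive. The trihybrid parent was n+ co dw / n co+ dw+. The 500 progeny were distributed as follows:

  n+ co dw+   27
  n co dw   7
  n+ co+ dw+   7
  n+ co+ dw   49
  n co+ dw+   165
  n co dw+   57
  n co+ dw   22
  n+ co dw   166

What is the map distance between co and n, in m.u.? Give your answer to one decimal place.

The two rarest classes, n co dw and n+ co+ dw+, are the double crossovers. Comparing them with the parentals, only the n allele has switched, so n is the middle locus and the order is dw – n – co.
Crossovers in the n–co interval produce the single-crossover classes n+ co+ dw and n co dw+ (49 + 57 = 106) plus the double crossovers (14).
RF(n–co) = (106 + 14) / 500 = 120/500 = 0.2400 → 24.0 m.u.

24.0 m.u.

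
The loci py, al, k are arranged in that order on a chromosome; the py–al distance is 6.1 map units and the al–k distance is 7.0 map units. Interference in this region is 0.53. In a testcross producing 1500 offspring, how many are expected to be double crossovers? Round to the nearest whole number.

Map distances give recombination frequencies of 0.061 and 0.070 for the two intervals.
With interference 0.53 (so coincidence = 0.47), expected double-crossover frequency = 0.061 × 0.070 × 0.47 = 0.00201.
Expected number = 0.00201 × 1500 = 3.01 ≈ 3.

3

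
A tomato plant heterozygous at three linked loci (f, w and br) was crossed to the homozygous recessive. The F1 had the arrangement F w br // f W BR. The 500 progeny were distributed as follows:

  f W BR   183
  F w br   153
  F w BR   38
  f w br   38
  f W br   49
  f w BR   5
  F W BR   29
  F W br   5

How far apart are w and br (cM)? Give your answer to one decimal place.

19.4 cM

The two rarest classes, F W br and f w BR, are the double crossovers. Comparing them with the parentals, only the w allele has switched, so w is the middle locus and the order is br – w – f.
Crossovers in the br–w interval produce the single-crossover classes F w BR and f W br (38 + 49 = 87) plus the double crossovers (10).
RF(br–w) = (87 + 10) / 500 = 97/500 = 0.1940 → 19.4 cM.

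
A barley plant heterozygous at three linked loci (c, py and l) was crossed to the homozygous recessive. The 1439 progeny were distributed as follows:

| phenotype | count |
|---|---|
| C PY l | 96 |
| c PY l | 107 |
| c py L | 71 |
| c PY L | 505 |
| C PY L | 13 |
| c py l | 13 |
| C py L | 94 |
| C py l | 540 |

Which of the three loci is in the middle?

c

The two most frequent reciprocal classes, c PY L and C py l, are the parental types, so the F1 was c PY L / C py l.
The two rarest classes, C PY L and c py l, are the double crossovers. Comparing them with the parentals, only the c allele has switched, so c is the middle locus and the order is py – c – l.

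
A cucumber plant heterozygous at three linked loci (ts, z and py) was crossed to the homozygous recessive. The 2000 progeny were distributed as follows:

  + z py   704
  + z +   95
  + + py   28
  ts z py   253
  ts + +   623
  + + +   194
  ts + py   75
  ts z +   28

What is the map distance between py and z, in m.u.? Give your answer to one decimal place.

The two most frequent reciprocal classes, + z py and ts + +, are the parental types, so the F1 was + z py / ts + +.
The two rarest classes, + + py and ts z +, are the double crossovers. Comparing them with the parentals, only the z allele has switched, so z is the middle locus and the order is ts – z – py.
Crossovers in the z–py interval produce the single-crossover classes + z + and ts + py (95 + 75 = 170) plus the double crossovers (56).
RF(z–py) = (170 + 56) / 2000 = 226/2000 = 0.1130 → 11.3 m.u.

11.3 m.u.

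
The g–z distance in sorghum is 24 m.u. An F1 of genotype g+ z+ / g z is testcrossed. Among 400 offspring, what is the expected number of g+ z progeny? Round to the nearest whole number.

A map distance of 24 m.u. corresponds to a recombination frequency of 0.240.
The F1 is g+ z+ / g z, so g+ z is a recombinant gamete class with expected frequency r/2 = 0.240/2 = 0.1200.
Expected number = 0.1200 × 400 = 48.00 ≈ 48.

48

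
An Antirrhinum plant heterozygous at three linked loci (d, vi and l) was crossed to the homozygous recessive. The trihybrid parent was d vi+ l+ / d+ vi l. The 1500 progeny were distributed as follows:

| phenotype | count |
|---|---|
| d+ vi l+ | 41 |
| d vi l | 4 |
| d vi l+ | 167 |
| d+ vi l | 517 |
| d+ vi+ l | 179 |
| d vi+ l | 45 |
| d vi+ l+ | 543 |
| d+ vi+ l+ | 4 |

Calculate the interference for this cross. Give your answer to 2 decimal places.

The two rarest classes, d+ vi+ l+ and d vi l, are the double crossovers. Comparing them with the parentals, only the d allele has switched, so d is the middle locus and the order is l – d – vi.
l–d: (86 + 8)/1500 = 0.0627; d–vi: (346 + 8)/1500 = 0.2360.
Expected DCO frequency = 0.0627 × 0.2360 ≈ 0.01480; observed = 8/1500 ≈ 0.00533.
Coefficient of coincidence = 0.00533/0.01480 ≈ 0.36; interference = 1 − 0.36 = 0.64.

0.64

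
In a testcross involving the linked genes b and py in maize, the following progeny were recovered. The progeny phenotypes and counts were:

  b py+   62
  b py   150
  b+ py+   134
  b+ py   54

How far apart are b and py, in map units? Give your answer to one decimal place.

The two most frequent classes, b+ py+ (134) and b py (150), are the parental types, so the F1 was b+ py+ / b py.
The recombinant classes are b+ py and b py+: 54 + 62 = 116.
Recombination frequency = 116/400 = 0.2900 ≈ 29.0%, i.e. 29.0 map units.

29.0 map units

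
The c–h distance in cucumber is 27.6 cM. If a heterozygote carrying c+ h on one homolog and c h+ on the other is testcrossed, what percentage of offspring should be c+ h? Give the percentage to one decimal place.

A map distance of 27.6 cM corresponds to a recombination frequency of 0.276.
The F1 is c+ h / c h+, so c+ h is a parental gamete class with expected frequency (1 − r)/2 = 0.724/2 = 0.3620.
That is 0.3620 = 36.2% of the progeny.

36.2%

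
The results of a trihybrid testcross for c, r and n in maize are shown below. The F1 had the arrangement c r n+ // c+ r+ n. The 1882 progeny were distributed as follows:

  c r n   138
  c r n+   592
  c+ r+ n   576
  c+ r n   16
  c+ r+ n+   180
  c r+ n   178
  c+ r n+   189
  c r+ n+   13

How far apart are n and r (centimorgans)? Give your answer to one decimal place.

18.4 centimorgans

The two rarest classes, c r+ n+ and c+ r n, are the double crossovers. Comparing them with the parentals, only the r allele has switched, so r is the middle locus and the order is n – r – c.
Crossovers in the n–r interval produce the single-crossover classes c r n and c+ r+ n+ (138 + 180 = 318) plus the double crossovers (29).
RF(n–r) = (318 + 29) / 1882 = 347/1882 = 0.1844 → 18.4 centimorgans.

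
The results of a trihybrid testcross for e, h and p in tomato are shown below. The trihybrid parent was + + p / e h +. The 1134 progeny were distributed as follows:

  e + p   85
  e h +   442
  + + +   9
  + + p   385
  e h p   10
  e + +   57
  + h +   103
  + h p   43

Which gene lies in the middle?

The two rarest classes, + + + and e h p, are the double crossovers. Comparing them with the parentals, only the p allele has switched, so p is the middle locus and the order is h – p – e.

p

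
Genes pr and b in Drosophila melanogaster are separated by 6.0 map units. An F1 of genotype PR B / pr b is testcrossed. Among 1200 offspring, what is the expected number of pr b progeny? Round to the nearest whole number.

564

A map distance of 6.0 map units corresponds to a recombination frequency of 0.060.
The F1 is PR B / pr b, so pr b is a parental gamete class with expected frequency (1 − r)/2 = 0.940/2 = 0.4700.
Expected number = 0.4700 × 1200 = 564.00 ≈ 564.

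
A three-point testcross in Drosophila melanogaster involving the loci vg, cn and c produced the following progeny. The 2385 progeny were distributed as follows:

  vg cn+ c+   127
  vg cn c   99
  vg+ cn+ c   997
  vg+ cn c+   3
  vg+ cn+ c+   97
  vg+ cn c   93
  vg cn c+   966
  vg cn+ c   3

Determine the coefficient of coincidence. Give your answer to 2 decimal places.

The two most frequent reciprocal classes, vg cn c+ and vg+ cn+ c, are the parental types, so the F1 was vg cn c+ / vg+ cn+ c.
The two rarest classes, vg+ cn c+ and vg cn+ c, are the double crossovers. Comparing them with the parentals, only the vg allele has switched, so vg is the middle locus and the order is c – vg – cn.
c–vg: (196 + 6)/2385 = 0.0847; vg–cn: (220 + 6)/2385 = 0.0948.
Expected DCO frequency = 0.0847 × 0.0948 ≈ 0.00803; observed = 6/2385 ≈ 0.00252.
Coefficient of coincidence = 0.00252/0.00803 ≈ 0.31.

0.31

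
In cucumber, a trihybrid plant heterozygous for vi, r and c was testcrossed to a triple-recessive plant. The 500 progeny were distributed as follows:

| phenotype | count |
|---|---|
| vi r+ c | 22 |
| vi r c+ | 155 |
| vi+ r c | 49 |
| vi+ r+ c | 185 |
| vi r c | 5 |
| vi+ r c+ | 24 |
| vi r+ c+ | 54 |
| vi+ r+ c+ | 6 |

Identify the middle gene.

The two most frequent reciprocal classes, vi+ r+ c and vi r c+, are the parental types, so the F1 was vi+ r+ c / vi r c+.
The two rarest classes, vi+ r+ c+ and vi r c, are the double crossovers. Comparing them with the parentals, only the c allele has switched, so c is the middle locus and the order is r – c – vi.

c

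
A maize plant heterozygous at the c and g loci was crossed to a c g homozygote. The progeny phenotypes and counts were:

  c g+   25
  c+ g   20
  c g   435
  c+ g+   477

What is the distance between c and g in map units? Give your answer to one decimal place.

4.7 map units

The two most frequent classes, c+ g+ (477) and c g (435), are the parental types, so the F1 was c+ g+ / c g.
The recombinant classes are c+ g and c g+: 20 + 25 = 45.
Recombination frequency = 45/957 = 0.0470 ≈ 4.7%, i.e. 4.7 map units.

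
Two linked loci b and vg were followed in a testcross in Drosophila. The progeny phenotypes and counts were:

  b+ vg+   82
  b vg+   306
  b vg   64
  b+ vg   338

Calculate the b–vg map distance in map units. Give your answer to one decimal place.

18.5 map units

The two most frequent classes, b+ vg (338) and b vg+ (306), are the parental types, so the F1 was b+ vg / b vg+.
The recombinant classes are b+ vg+ and b vg: 82 + 64 = 146.
Recombination frequency = 146/790 = 0.1848 ≈ 18.5%, i.e. 18.5 map units.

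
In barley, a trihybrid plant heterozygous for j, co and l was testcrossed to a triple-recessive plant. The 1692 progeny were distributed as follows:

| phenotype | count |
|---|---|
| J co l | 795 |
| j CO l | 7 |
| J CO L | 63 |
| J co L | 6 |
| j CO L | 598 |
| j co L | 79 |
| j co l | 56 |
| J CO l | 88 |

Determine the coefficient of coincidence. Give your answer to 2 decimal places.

The two most frequent reciprocal classes, j CO L and J co l, are the parental types, so the F1 was j CO L / J co l.
The two rarest classes, j CO l and J co L, are the double crossovers. Comparing them with the parentals, only the l allele has switched, so l is the middle locus and the order is co – l – j.
co–l: (167 + 13)/1692 = 0.1064; l–j: (119 + 13)/1692 = 0.0780.
Expected DCO frequency = 0.1064 × 0.0780 ≈ 0.00830; observed = 13/1692 ≈ 0.00768.
Coefficient of coincidence = 0.00768/0.00830 ≈ 0.93.

0.93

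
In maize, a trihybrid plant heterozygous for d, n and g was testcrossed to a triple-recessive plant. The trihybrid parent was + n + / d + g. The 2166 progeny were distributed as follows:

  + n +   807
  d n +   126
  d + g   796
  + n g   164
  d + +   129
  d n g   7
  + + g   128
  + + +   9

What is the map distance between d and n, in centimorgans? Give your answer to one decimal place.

12.5 centimorgans

The two rarest classes, + + + and d n g, are the double crossovers. Comparing them with the parentals, only the n allele has switched, so n is the middle locus and the order is g – n – d.
Crossovers in the n–d interval produce the single-crossover classes d n + and + + g (126 + 128 = 254) plus the double crossovers (16).
RF(n–d) = (254 + 16) / 2166 = 270/2166 = 0.1247 → 12.5 centimorgans.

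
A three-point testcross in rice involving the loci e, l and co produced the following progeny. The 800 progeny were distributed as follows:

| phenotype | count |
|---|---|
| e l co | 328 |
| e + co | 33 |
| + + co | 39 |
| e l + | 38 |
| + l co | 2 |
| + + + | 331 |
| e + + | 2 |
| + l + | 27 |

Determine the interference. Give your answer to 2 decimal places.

The two most frequent reciprocal classes, + + + and e l co, are the parental types, so the F1 was + + + / e l co.
The two rarest classes, e + + and + l co, are the double crossovers. Comparing them with the parentals, only the e allele has switched, so e is the middle locus and the order is co – e – l.
co–e: (77 + 4)/800 = 0.1013; e–l: (60 + 4)/800 = 0.0800.
Expected DCO frequency = 0.1013 × 0.0800 ≈ 0.00810; observed = 4/800 ≈ 0.00500.
Coefficient of coincidence = 0.00500/0.00810 ≈ 0.62; interference = 1 − 0.62 = 0.38.

0.38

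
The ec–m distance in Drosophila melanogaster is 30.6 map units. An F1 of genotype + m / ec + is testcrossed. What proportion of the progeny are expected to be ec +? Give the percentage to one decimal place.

34.7%

A map distance of 30.6 map units corresponds to a recombination frequency of 0.306.
The F1 is + m / ec +, so ec + is a parental gamete class with expected frequency (1 − r)/2 = 0.694/2 = 0.3470.
That is 0.3470 = 34.7% of the progeny.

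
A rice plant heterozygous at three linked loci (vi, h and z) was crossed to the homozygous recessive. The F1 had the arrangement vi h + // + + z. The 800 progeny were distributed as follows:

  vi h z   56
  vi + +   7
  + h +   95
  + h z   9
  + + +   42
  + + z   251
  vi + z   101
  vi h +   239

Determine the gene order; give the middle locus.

The two rarest classes, vi + + and + h z, are the double crossovers. Comparing them with the parentals, only the h allele has switched, so h is the middle locus and the order is vi – h – z.

h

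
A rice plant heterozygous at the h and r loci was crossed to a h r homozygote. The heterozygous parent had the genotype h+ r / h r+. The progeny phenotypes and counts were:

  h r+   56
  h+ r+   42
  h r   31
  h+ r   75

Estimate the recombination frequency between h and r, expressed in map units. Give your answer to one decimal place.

35.8 map units

The recombinant classes are h+ r+ and h r: 42 + 31 = 73.
Recombination frequency = 73/204 = 0.3578 ≈ 35.8%, i.e. 35.8 map units.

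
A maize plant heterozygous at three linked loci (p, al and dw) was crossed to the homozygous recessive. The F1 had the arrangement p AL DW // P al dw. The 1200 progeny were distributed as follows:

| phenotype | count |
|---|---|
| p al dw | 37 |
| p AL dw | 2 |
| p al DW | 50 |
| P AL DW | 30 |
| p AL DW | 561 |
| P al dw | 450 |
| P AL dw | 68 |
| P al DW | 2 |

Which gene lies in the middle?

The two rarest classes, p AL dw and P al DW, are the double crossovers. Comparing them with the parentals, only the dw allele has switched, so dw is the middle locus and the order is al – dw – p.

dw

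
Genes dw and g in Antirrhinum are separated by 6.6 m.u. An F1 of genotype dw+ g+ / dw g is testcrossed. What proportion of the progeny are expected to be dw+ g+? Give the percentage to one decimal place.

46.7%

A map distance of 6.6 m.u. corresponds to a recombination frequency of 0.066.
The F1 is dw+ g+ / dw g, so dw+ g+ is a parental gamete class with expected frequency (1 − r)/2 = 0.934/2 = 0.4670.
That is 0.4670 = 46.7% of the progeny.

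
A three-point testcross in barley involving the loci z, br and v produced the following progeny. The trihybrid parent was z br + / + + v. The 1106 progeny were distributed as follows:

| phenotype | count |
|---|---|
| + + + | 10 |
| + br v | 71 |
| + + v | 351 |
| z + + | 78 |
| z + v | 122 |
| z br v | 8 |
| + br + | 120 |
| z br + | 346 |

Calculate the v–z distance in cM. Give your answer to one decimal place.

23.5 cM

The two rarest classes, z br v and + + +, are the double crossovers. Comparing them with the parentals, only the v allele has switched, so v is the middle locus and the order is z – v – br.
Crossovers in the z–v interval produce the single-crossover classes + br + and z + v (120 + 122 = 242) plus the double crossovers (18).
RF(z–v) = (242 + 18) / 1106 = 260/1106 = 0.2351 → 23.5 cM.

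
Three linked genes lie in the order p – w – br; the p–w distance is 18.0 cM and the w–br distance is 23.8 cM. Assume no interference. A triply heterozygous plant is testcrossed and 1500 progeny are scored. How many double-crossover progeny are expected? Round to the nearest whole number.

Map distances give recombination frequencies of 0.180 and 0.238 for the two intervals.
With no interference, expected double-crossover frequency = 0.180 × 0.238 = 0.04284.
Expected number = 0.04284 × 1500 = 64.26 ≈ 64.

64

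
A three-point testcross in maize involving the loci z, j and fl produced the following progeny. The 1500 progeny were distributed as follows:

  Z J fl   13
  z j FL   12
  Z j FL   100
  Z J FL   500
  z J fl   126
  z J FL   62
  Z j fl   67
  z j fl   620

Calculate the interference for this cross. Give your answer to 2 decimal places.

0.03

The two most frequent reciprocal classes, Z J FL and z j fl, are the parental types, so the F1 was Z J FL / z j fl.
The two rarest classes, Z J fl and z j FL, are the double crossovers. Comparing them with the parentals, only the fl allele has switched, so fl is the middle locus and the order is j – fl – z.
j–fl: (226 + 25)/1500 = 0.1673; fl–z: (129 + 25)/1500 = 0.1027.
Expected DCO frequency = 0.1673 × 0.1027 ≈ 0.01718; observed = 25/1500 ≈ 0.01667.
Coefficient of coincidence = 0.01667/0.01718 ≈ 0.97; interference = 1 − 0.97 = 0.03.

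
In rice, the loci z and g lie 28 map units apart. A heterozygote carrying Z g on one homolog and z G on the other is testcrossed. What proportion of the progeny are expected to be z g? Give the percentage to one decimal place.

14.0%

A map distance of 28 map units corresponds to a recombination frequency of 0.280.
The F1 is Z g / z G, so z g is a recombinant gamete class with expected frequency r/2 = 0.280/2 = 0.1400.
That is 0.1400 = 14.0% of the progeny.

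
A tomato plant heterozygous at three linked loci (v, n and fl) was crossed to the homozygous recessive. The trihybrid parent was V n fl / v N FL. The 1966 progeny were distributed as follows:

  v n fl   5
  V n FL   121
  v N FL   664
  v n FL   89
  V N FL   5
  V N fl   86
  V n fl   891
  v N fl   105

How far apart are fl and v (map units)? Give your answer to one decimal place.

The two rarest classes, v n fl and V N FL, are the double crossovers. Comparing them with the parentals, only the v allele has switched, so v is the middle locus and the order is n – v – fl.
Crossovers in the v–fl interval produce the single-crossover classes V n FL and v N fl (121 + 105 = 226) plus the double crossovers (10).
RF(v–fl) = (226 + 10) / 1966 = 236/1966 = 0.1200 → 12.0 map units.

12.0 map units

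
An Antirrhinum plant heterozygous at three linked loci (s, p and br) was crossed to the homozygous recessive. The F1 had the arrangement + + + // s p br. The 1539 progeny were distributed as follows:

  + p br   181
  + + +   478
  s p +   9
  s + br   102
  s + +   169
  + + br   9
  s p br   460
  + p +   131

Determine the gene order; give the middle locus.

br

The two rarest classes, + + br and s p +, are the double crossovers. Comparing them with the parentals, only the br allele has switched, so br is the middle locus and the order is p – br – s.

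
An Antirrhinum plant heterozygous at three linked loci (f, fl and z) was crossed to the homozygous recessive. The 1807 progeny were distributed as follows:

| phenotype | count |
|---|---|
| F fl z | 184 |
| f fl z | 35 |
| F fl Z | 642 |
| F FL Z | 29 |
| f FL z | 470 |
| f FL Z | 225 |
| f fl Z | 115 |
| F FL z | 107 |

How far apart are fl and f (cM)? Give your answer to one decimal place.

The two most frequent reciprocal classes, F fl Z and f FL z, are the parental types, so the F1 was F fl Z / f FL z.
The two rarest classes, F FL Z and f fl z, are the double crossovers. Comparing them with the parentals, only the fl allele has switched, so fl is the middle locus and the order is z – fl – f.
Crossovers in the fl–f interval produce the single-crossover classes f fl Z and F FL z (115 + 107 = 222) plus the double crossovers (64).
RF(fl–f) = (222 + 64) / 1807 = 286/1807 = 0.1583 → 15.8 cM.

15.8 cM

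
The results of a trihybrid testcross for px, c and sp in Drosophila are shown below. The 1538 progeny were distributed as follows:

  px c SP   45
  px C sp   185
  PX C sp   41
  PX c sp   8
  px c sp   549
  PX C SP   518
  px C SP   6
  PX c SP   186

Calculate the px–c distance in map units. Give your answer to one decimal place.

The two most frequent reciprocal classes, px c sp and PX C SP, are the parental types, so the F1 was px c sp / PX C SP.
The two rarest classes, PX c sp and px C SP, are the double crossovers. Comparing them with the parentals, only the px allele has switched, so px is the middle locus and the order is sp – px – c.
Crossovers in the px–c interval produce the single-crossover classes px C sp and PX c SP (185 + 186 = 371) plus the double crossovers (14).
RF(px–c) = (371 + 14) / 1538 = 385/1538 = 0.2503 → 25.0 map units.

25.0 map units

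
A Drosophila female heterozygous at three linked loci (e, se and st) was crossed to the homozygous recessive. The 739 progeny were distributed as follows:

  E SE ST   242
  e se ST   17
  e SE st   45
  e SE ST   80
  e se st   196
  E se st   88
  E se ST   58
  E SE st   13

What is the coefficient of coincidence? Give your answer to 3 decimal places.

0.842

The two most frequent reciprocal classes, e se st and E SE ST, are the parental types, so the F1 was e se st / E SE ST.
The two rarest classes, e se ST and E SE st, are the double crossovers. Comparing them with the parentals, only the st allele has switched, so st is the middle locus and the order is e – st – se.
e–st: (168 + 30)/739 = 0.2679; st–se: (103 + 30)/739 = 0.1800.
Expected DCO frequency = 0.2679 × 0.1800 ≈ 0.04822; observed = 30/739 ≈ 0.04060.
Coefficient of coincidence = 0.04060/0.04822 ≈ 0.842.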